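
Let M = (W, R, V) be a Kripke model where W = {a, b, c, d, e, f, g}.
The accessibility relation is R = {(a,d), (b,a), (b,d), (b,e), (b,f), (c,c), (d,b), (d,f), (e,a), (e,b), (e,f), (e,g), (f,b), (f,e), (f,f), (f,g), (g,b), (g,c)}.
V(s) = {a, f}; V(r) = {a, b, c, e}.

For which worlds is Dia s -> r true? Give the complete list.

a, b, c, e, g

Let φ = Dia s -> r. Evaluate φ at each world:
  a (successors {d}): φ is true.
  b (successors {a, d, e, f}): φ is true.
  c (successors {c}): φ is true.
  d (successors {b, f}): φ is false.
  e (successors {a, b, f, g}): φ is true.
  f (successors {b, e, f, g}): φ is false.
  g (successors {b, c}): φ is true.
For instance, at e:
  At e: Dia s is true, r is true, so Dia s -> r is true.
    At e: Dia s requires s at some successor in {a, b, f, g}.
      s holds at a, so Dia s is true at e.
Satisfying worlds: {a, b, c, e, g}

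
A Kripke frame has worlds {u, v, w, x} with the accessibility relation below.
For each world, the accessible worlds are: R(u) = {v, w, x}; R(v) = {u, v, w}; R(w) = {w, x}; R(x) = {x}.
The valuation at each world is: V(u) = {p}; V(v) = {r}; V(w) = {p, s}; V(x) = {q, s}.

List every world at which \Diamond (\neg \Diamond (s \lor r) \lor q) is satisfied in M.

Let φ = \Diamond (\neg \Diamond (s \lor r) \lor q). Evaluate φ at each world:
  u (successors {v, w, x}): φ is true.
  v (successors {u, v, w}): φ is false.
  w (successors {w, x}): φ is true.
  x (successors {x}): φ is true.
For instance, at w:
  At w: \Diamond (\neg \Diamond (s \lor r) \lor q) requires \neg \Diamond (s \lor r) \lor q at some successor in {w, x}.
    \neg \Diamond (s \lor r) \lor q holds at x, so \Diamond (\neg \Diamond (s \lor r) \lor q) is true at w.
      At x: \neg \Diamond (s \lor r) is false, q is true, so \neg \Diamond (s \lor r) \lor q is true.
Satisfying worlds: {u, w, x}

u, w, x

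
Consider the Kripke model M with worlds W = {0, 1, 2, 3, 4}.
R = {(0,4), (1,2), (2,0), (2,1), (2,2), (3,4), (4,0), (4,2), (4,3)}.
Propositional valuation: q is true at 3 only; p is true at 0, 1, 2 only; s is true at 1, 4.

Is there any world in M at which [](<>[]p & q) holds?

No

Let φ = [](<>[]p & q). Evaluate φ at each world:
  0 (successors {4}): φ is false.
  1 (successors {2}): φ is false.
  2 (successors {0, 1, 2}): φ is false.
  3 (successors {4}): φ is false.
  4 (successors {0, 2, 3}): φ is false.
For instance, at 2:
  At 2: [](<>[]p & q) requires <>[]p & q at every successor {0, 1, 2}.
    <>[]p & q fails at 0, so [](<>[]p & q) is false at 2.
      At 0: <>[]p is false, q is false, so <>[]p & q is false.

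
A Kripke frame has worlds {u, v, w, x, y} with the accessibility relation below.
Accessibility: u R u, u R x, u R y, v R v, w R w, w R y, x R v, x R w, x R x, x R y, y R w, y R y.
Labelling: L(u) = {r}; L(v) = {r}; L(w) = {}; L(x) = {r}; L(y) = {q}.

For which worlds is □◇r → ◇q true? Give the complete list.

u, w, x, y

Let φ = □◇r → ◇q. Evaluate φ at each world:
  u (successors {u, x, y}): φ is true.
  v (successors {v}): φ is false.
  w (successors {w, y}): φ is true.
  x (successors {v, w, x, y}): φ is true.
  y (successors {w, y}): φ is true.
For instance, at w:
  At w: □◇r is false, ◇q is true, so □◇r → ◇q is true.
    At w: □◇r requires ◇r at every successor {w, y}.
      ◇r fails at w, so □◇r is false at w.
    At w: ◇q requires q at some successor in {w, y}.
      q holds at y, so ◇q is true at w.
Satisfying worlds: {u, w, x, y}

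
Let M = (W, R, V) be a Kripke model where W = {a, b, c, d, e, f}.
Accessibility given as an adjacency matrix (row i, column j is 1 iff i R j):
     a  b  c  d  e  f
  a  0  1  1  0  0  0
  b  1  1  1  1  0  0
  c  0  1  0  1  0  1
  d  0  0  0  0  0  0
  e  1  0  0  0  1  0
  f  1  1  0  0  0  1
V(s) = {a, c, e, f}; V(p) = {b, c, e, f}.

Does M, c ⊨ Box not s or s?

Yes

At c: Box not s is false, s is true, so Box not s or s is true.
  At c: Box not s requires not s at every successor {b, d, f}.
    not s fails at f, so Box not s is false at c.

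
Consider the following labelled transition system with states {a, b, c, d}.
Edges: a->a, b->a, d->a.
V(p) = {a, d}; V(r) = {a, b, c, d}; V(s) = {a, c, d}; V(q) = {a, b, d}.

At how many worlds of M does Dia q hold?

3

Let φ = Dia q. Evaluate φ at each world:
  a (successors {a}): φ is true.
  b (successors {a}): φ is true.
  c (successors ∅): φ is false.
  d (successors {a}): φ is true.
For instance, at d:
  At d: Dia q requires q at some successor in {a}.
    q holds at a, so Dia q is true at d.
Satisfying worlds: {a, b, d}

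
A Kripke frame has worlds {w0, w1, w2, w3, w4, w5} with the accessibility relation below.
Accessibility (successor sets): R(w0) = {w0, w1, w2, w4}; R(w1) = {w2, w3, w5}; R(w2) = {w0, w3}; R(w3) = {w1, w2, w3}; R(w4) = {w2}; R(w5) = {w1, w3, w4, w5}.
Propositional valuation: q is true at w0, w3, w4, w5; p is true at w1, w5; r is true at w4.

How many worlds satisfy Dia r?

Recall that Dia ψ holds at a world iff ψ holds at some accessible world.
Let φ = Dia r. Evaluate φ at each world:
  w0 (successors {w0, w1, w2, w4}): φ is true.
  w1 (successors {w2, w3, w5}): φ is false.
  w2 (successors {w0, w3}): φ is false.
  w3 (successors {w1, w2, w3}): φ is false.
  w4 (successors {w2}): φ is false.
  w5 (successors {w1, w3, w4, w5}): φ is true.
For instance, at w5:
  At w5: Dia r requires r at some successor in {w1, w3, w4, w5}.
    r holds at w4, so Dia r is true at w5.
Satisfying worlds: {w0, w5}

2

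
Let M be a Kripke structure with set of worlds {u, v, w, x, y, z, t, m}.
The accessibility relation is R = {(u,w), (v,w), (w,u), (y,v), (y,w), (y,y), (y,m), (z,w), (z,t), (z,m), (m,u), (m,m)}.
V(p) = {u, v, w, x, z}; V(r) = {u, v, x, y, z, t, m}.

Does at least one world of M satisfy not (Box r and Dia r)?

Yes

Let φ = not (Box r and Dia r). Evaluate φ at each world:
  u (successors {w}): φ is true.
  v (successors {w}): φ is true.
  w (successors {u}): φ is false.
  x (successors ∅): φ is true.
  y (successors {v, w, y, m}): φ is true.
  z (successors {w, t, m}): φ is true.
  t (successors ∅): φ is true.
  m (successors {u, m}): φ is false.
Detail at u (witness):
  At u: Box r and Dia r is false, so not (Box r and Dia r) is true.
    At u: Box r is false, Dia r is false, so Box r and Dia r is false.
      At u: Box r requires r at every successor {w}.
        r fails at w, so Box r is false at u.
      At u: Dia r requires r at some successor in {w}.
        At w: r is false.
      So Dia r is false at u.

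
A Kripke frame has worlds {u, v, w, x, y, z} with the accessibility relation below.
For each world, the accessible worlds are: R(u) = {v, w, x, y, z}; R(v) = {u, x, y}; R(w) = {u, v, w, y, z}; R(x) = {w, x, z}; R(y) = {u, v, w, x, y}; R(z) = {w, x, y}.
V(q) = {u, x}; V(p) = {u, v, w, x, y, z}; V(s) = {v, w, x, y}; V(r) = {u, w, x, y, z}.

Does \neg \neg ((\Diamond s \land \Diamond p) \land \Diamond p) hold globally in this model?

Yes

Let φ = \neg \neg ((\Diamond s \land \Diamond p) \land \Diamond p). Evaluate φ at each world:
  u (successors {v, w, x, y, z}): φ is true.
  v (successors {u, x, y}): φ is true.
  w (successors {u, v, w, y, z}): φ is true.
  x (successors {w, x, z}): φ is true.
  y (successors {u, v, w, x, y}): φ is true.
  z (successors {w, x, y}): φ is true.
For instance, at x:
  At x: \neg ((\Diamond s \land \Diamond p) \land \Diamond p) is false, so \neg \neg ((\Diamond s \land \Diamond p) \land \Diamond p) is true.
    At x: (\Diamond s \land \Diamond p) \land \Diamond p is true, so \neg ((\Diamond s \land \Diamond p) \land \Diamond p) is false.
      At x: \Diamond s \land \Diamond p is true, \Diamond p is true, so (\Diamond s \land \Diamond p) \land \Diamond p is true.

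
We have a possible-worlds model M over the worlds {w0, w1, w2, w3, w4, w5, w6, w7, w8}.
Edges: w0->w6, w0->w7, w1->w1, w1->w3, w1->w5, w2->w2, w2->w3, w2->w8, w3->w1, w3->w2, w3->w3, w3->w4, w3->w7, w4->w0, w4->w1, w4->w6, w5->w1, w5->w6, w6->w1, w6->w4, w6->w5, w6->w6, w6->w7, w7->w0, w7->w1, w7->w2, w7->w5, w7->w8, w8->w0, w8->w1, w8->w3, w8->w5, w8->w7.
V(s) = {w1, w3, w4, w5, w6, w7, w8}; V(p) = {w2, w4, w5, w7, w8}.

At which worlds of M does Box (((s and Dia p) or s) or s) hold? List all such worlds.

Recall that Box ψ holds at a world iff ψ holds at every accessible world, and Dia ψ holds iff ψ holds at some accessible world.
Let φ = Box (((s and Dia p) or s) or s). Evaluate φ at each world:
  w0 (successors {w6, w7}): φ is true.
  w1 (successors {w1, w3, w5}): φ is true.
  w2 (successors {w2, w3, w8}): φ is false.
  w3 (successors {w1, w2, w3, w4, w7}): φ is false.
  w4 (successors {w0, w1, w6}): φ is false.
  w5 (successors {w1, w6}): φ is true.
  w6 (successors {w1, w4, w5, w6, w7}): φ is true.
  w7 (successors {w0, w1, w2, w5, w8}): φ is false.
  w8 (successors {w0, w1, w3, w5, w7}): φ is false.
For instance, at w2:
  At w2: Box (((s and Dia p) or s) or s) requires ((s and Dia p) or s) or s at every successor {w2, w3, w8}.
    ((s and Dia p) or s) or s fails at w2, so Box (((s and Dia p) or s) or s) is false at w2.
      At w2: (s and Dia p) or s is false, s is false, so ((s and Dia p) or s) or s is false.
Satisfying worlds: {w0, w1, w5, w6}

w0, w1, w5, w6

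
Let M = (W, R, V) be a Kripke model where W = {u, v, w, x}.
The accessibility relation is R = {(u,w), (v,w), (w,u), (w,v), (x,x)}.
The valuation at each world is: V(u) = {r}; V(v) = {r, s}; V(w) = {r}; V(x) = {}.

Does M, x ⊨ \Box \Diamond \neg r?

At x: \Box \Diamond \neg r requires \Diamond \neg r at every successor {x}.
    At x: \Diamond \neg r requires \neg r at some successor in {x}.
      \neg r holds at x, so \Diamond \neg r is true at x.
So \Box \Diamond \neg r is true at x.

Yes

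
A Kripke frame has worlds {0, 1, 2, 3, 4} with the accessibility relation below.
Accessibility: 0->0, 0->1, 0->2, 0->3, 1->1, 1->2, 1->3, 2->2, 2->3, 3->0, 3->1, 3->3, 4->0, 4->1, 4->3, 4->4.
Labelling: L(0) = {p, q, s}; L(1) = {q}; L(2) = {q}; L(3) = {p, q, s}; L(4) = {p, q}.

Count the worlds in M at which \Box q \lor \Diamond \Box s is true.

5

Recall that \Box ψ holds at a world iff ψ holds at every accessible world, and \Diamond ψ holds iff ψ holds at some accessible world.
Let φ = \Box q \lor \Diamond \Box s. Evaluate φ at each world:
  0 (successors {0, 1, 2, 3}): φ is true.
  1 (successors {1, 2, 3}): φ is true.
  2 (successors {2, 3}): φ is true.
  3 (successors {0, 1, 3}): φ is true.
  4 (successors {0, 1, 3, 4}): φ is true.
For instance, at 0:
  At 0: \Box q is true, \Diamond \Box s is false, so \Box q \lor \Diamond \Box s is true.
    At 0: \Box q requires q at every successor {0, 1, 2, 3}.
      At 0: q is true.
      At 1: q is true.
      At 2: q is true.
      At 3: q is true.
    So \Box q is true at 0.
    At 0: \Diamond \Box s requires \Box s at some successor in {0, 1, 2, 3}.
      At 0: \Box s is false.
      At 1: \Box s is false.
      At 2: \Box s is false.
      At 3: \Box s is false.
    So \Diamond \Box s is false at 0.
Satisfying worlds: {0, 1, 2, 3, 4}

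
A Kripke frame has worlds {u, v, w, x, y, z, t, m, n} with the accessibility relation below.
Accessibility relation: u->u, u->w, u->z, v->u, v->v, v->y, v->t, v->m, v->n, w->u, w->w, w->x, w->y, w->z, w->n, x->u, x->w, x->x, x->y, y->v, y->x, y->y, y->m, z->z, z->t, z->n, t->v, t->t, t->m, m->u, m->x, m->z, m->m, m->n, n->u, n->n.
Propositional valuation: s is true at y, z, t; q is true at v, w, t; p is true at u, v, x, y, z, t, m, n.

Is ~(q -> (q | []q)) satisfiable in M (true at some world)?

No

Let φ = ~(q -> (q | []q)). Evaluate φ at each world:
  u (successors {u, w, z}): φ is false.
  v (successors {u, v, y, t, m, n}): φ is false.
  w (successors {u, w, x, y, z, n}): φ is false.
  x (successors {u, w, x, y}): φ is false.
  y (successors {v, x, y, m}): φ is false.
  z (successors {z, t, n}): φ is false.
  t (successors {v, t, m}): φ is false.
  m (successors {u, x, z, m, n}): φ is false.
  n (successors {u, n}): φ is false.
For instance, at x:
  At x: q -> (q | []q) is true, so ~(q -> (q | []q)) is false.
    At x: q is false, q | []q is false, so q -> (q | []q) is true.
      At x: q is false, []q is false, so q | []q is false.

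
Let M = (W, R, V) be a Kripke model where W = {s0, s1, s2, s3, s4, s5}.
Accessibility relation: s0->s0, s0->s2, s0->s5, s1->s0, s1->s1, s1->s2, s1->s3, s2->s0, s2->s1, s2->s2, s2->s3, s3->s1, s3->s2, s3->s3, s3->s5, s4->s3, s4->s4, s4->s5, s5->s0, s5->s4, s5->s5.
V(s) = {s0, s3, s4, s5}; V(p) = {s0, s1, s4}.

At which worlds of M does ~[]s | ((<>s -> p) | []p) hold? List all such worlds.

Recall that []ψ holds at a world iff ψ holds at every accessible world, and <>ψ holds iff ψ holds at some accessible world.
Let φ = ~[]s | ((<>s -> p) | []p). Evaluate φ at each world:
  s0 (successors {s0, s2, s5}): φ is true.
  s1 (successors {s0, s1, s2, s3}): φ is true.
  s2 (successors {s0, s1, s2, s3}): φ is true.
  s3 (successors {s1, s2, s3, s5}): φ is true.
  s4 (successors {s3, s4, s5}): φ is true.
  s5 (successors {s0, s4, s5}): φ is false.
For instance, at s5:
  At s5: ~[]s is false, (<>s -> p) | []p is false, so ~[]s | ((<>s -> p) | []p) is false.
    At s5: []s is true, so ~[]s is false.
      At s5: []s requires s at every successor {s0, s4, s5}.
        At s0: s is true.
        At s4: s is true.
        At s5: s is true.
      So []s is true at s5.
    At s5: <>s -> p is false, []p is false, so (<>s -> p) | []p is false.
      At s5: <>s is true, p is false, so <>s -> p is false.
      At s5: []p requires p at every successor {s0, s4, s5}.
        p fails at s5, so []p is false at s5.
Satisfying worlds: {s0, s1, s2, s3, s4}

s0, s1, s2, s3, s4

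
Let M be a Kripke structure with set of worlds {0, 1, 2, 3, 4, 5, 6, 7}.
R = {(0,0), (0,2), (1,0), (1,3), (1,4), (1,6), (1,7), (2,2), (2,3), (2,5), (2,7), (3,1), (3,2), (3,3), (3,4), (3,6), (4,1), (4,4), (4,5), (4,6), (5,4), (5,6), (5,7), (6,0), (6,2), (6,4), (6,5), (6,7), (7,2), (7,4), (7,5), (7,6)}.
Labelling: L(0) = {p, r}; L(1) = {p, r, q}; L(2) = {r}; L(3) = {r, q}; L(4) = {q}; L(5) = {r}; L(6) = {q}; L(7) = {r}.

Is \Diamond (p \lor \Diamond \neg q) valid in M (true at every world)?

Recall that \Diamond ψ holds at a world iff ψ holds at some accessible world.
Let φ = \Diamond (p \lor \Diamond \neg q). Evaluate φ at each world:
  0 (successors {0, 2}): φ is true.
  1 (successors {0, 3, 4, 6, 7}): φ is true.
  2 (successors {2, 3, 5, 7}): φ is true.
  3 (successors {1, 2, 3, 4, 6}): φ is true.
  4 (successors {1, 4, 5, 6}): φ is true.
  5 (successors {4, 6, 7}): φ is true.
  6 (successors {0, 2, 4, 5, 7}): φ is true.
  7 (successors {2, 4, 5, 6}): φ is true.
For instance, at 4:
  At 4: \Diamond (p \lor \Diamond \neg q) requires p \lor \Diamond \neg q at some successor in {1, 4, 5, 6}.
    p \lor \Diamond \neg q holds at 1, so \Diamond (p \lor \Diamond \neg q) is true at 4.
      At 1: p is true, \Diamond \neg q is true, so p \lor \Diamond \neg q is true.

Yes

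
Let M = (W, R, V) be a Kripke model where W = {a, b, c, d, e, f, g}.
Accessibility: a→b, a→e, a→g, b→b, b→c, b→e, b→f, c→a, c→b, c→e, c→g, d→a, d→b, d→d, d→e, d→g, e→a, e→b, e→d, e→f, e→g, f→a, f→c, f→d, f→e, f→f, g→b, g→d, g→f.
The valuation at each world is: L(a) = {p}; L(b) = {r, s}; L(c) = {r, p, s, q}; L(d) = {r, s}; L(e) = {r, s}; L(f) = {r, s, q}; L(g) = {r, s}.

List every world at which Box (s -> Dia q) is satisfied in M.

Let φ = Box (s -> Dia q). Evaluate φ at each world:
  a (successors {b, e, g}): φ is true.
  b (successors {b, c, e, f}): φ is false.
  c (successors {a, b, e, g}): φ is true.
  d (successors {a, b, d, e, g}): φ is false.
  e (successors {a, b, d, f, g}): φ is false.
  f (successors {a, c, d, e, f}): φ is false.
  g (successors {b, d, f}): φ is false.
For instance, at f:
  At f: Box (s -> Dia q) requires s -> Dia q at every successor {a, c, d, e, f}.
    s -> Dia q fails at c, so Box (s -> Dia q) is false at f.
      At c: s is true, Dia q is false, so s -> Dia q is false.
Satisfying worlds: {a, c}

a, c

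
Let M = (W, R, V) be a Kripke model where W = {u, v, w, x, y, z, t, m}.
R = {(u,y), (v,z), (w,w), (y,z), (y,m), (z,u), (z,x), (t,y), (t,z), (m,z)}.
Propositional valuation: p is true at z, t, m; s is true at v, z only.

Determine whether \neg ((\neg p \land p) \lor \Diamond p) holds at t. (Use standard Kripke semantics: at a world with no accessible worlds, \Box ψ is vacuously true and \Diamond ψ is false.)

No

At t: (\neg p \land p) \lor \Diamond p is true, so \neg ((\neg p \land p) \lor \Diamond p) is false.
  At t: \neg p \land p is false, \Diamond p is true, so (\neg p \land p) \lor \Diamond p is true.
    At t: \Diamond p requires p at some successor in {y, z}.
      p holds at z, so \Diamond p is true at t.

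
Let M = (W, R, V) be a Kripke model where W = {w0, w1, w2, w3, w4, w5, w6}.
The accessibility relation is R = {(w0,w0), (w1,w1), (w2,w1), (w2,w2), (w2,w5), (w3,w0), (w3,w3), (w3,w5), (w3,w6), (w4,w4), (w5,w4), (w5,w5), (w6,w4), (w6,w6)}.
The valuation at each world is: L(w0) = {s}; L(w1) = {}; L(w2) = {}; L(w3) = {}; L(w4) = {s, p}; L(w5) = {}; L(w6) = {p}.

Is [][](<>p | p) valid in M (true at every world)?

Let φ = [][](<>p | p). Evaluate φ at each world:
  w0 (successors {w0}): φ is false.
  w1 (successors {w1}): φ is false.
  w2 (successors {w1, w2, w5}): φ is false.
  w3 (successors {w0, w3, w5, w6}): φ is false.
  w4 (successors {w4}): φ is true.
  w5 (successors {w4, w5}): φ is true.
  w6 (successors {w4, w6}): φ is true.
Detail at w0 (counterexample):
  At w0: [][](<>p | p) requires [](<>p | p) at every successor {w0}.
    [](<>p | p) fails at w0, so [][](<>p | p) is false at w0.
      At w0: [](<>p | p) requires <>p | p at every successor {w0}.
        <>p | p fails at w0, so [](<>p | p) is false at w0.

No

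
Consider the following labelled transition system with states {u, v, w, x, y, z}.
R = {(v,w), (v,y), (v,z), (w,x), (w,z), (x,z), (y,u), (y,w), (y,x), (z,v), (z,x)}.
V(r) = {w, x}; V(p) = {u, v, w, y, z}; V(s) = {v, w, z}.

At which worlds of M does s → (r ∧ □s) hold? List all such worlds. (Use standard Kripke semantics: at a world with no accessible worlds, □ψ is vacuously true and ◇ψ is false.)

Let φ = s → (r ∧ □s). Evaluate φ at each world:
  u (successors ∅): φ is true.
  v (successors {w, y, z}): φ is false.
  w (successors {x, z}): φ is false.
  x (successors {z}): φ is true.
  y (successors {u, w, x}): φ is true.
  z (successors {v, x}): φ is false.
For instance, at z:
  At z: s is true, r ∧ □s is false, so s → (r ∧ □s) is false.
    At z: r is false, □s is false, so r ∧ □s is false.
      At z: □s requires s at every successor {v, x}.
        s fails at x, so □s is false at z.
Satisfying worlds: {u, x, y}

u, x, y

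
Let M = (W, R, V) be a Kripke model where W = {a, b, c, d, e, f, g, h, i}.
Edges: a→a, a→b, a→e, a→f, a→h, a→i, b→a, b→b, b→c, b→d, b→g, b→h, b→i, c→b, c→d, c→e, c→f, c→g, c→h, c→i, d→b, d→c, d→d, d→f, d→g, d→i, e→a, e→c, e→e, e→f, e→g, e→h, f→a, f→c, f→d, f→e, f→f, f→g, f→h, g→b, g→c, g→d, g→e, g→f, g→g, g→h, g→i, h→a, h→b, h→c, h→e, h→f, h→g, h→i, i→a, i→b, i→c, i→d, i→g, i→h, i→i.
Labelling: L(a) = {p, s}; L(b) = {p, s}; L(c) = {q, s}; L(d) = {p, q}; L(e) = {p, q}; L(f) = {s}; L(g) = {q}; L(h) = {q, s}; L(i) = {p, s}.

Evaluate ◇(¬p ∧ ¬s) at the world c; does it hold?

Yes

At c: ◇(¬p ∧ ¬s) requires ¬p ∧ ¬s at some successor in {b, d, e, f, g, h, i}.
  ¬p ∧ ¬s holds at g, so ◇(¬p ∧ ¬s) is true at c.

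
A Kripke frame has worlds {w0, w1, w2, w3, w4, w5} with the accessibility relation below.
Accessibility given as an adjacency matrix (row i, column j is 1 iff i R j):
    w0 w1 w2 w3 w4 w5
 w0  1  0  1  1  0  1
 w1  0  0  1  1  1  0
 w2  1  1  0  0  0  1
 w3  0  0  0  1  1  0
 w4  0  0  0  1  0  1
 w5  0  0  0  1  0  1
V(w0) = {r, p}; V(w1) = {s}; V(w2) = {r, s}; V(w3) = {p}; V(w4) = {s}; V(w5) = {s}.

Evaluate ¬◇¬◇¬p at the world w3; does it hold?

Yes

At w3: ◇¬◇¬p is false, so ¬◇¬◇¬p is true.
  At w3: ◇¬◇¬p requires ¬◇¬p at some successor in {w3, w4}.
    At w3: ¬◇¬p is false.
    At w4: ¬◇¬p is false.
  So ◇¬◇¬p is false at w3.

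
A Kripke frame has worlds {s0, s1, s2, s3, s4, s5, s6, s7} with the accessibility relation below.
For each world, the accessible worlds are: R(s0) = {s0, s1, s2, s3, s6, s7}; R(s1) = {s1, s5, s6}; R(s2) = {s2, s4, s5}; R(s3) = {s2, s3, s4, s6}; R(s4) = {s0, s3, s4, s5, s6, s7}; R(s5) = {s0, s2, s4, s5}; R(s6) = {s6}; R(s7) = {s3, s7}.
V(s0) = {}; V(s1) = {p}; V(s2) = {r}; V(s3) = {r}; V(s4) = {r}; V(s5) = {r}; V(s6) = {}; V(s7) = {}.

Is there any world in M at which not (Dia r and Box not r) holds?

Yes

Let φ = not (Dia r and Box not r). Evaluate φ at each world:
  s0 (successors {s0, s1, s2, s3, s6, s7}): φ is true.
  s1 (successors {s1, s5, s6}): φ is true.
  s2 (successors {s2, s4, s5}): φ is true.
  s3 (successors {s2, s3, s4, s6}): φ is true.
  s4 (successors {s0, s3, s4, s5, s6, s7}): φ is true.
  s5 (successors {s0, s2, s4, s5}): φ is true.
  s6 (successors {s6}): φ is true.
  s7 (successors {s3, s7}): φ is true.
Detail at s0 (witness):
  At s0: Dia r and Box not r is false, so not (Dia r and Box not r) is true.
    At s0: Dia r is true, Box not r is false, so Dia r and Box not r is false.
      At s0: Dia r requires r at some successor in {s0, s1, s2, s3, s6, s7}.
        r holds at s2, so Dia r is true at s0.
      At s0: Box not r requires not r at every successor {s0, s1, s2, s3, s6, s7}.
        not r fails at s2, so Box not r is false at s0.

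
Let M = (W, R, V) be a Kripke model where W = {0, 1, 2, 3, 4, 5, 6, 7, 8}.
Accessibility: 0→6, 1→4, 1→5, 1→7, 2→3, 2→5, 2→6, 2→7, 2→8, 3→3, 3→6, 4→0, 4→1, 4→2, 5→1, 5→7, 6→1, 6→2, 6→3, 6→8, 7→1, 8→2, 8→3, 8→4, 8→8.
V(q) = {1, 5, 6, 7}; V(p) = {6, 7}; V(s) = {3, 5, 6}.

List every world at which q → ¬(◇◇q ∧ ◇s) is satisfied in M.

Recall that ◇ψ holds at a world iff ψ holds at some accessible world.
Let φ = q → ¬(◇◇q ∧ ◇s). Evaluate φ at each world:
  0 (successors {6}): φ is true.
  1 (successors {4, 5, 7}): φ is false.
  2 (successors {3, 5, 6, 7, 8}): φ is true.
  3 (successors {3, 6}): φ is true.
  4 (successors {0, 1, 2}): φ is true.
  5 (successors {1, 7}): φ is true.
  6 (successors {1, 2, 3, 8}): φ is false.
  7 (successors {1}): φ is true.
  8 (successors {2, 3, 4, 8}): φ is true.
For instance, at 6:
  At 6: q is true, ¬(◇◇q ∧ ◇s) is false, so q → ¬(◇◇q ∧ ◇s) is false.
    At 6: ◇◇q ∧ ◇s is true, so ¬(◇◇q ∧ ◇s) is false.
      At 6: ◇◇q is true, ◇s is true, so ◇◇q ∧ ◇s is true.
Satisfying worlds: {0, 2, 3, 4, 5, 7, 8}

0, 2, 3, 4, 5, 7, 8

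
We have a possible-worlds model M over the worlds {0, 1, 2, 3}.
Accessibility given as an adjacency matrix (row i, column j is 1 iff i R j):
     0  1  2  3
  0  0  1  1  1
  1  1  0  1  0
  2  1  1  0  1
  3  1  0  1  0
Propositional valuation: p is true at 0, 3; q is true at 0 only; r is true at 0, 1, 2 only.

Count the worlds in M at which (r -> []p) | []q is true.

1

Let φ = (r -> []p) | []q. Evaluate φ at each world:
  0 (successors {1, 2, 3}): φ is false.
  1 (successors {0, 2}): φ is false.
  2 (successors {0, 1, 3}): φ is false.
  3 (successors {0, 2}): φ is true.
For instance, at 3:
  At 3: r -> []p is true, []q is false, so (r -> []p) | []q is true.
    At 3: r is false, []p is false, so r -> []p is true.
      At 3: []p requires p at every successor {0, 2}.
        p fails at 2, so []p is false at 3.
    At 3: []q requires q at every successor {0, 2}.
      q fails at 2, so []q is false at 3.
Satisfying worlds: {3}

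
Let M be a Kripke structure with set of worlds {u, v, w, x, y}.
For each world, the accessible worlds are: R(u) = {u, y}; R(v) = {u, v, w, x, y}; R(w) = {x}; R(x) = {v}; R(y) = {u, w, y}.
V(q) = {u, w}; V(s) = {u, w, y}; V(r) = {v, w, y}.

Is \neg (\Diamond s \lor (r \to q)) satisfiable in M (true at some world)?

Recall that \Diamond ψ holds at a world iff ψ holds at some accessible world.
Let φ = \neg (\Diamond s \lor (r \to q)). Evaluate φ at each world:
  u (successors {u, y}): φ is false.
  v (successors {u, v, w, x, y}): φ is false.
  w (successors {x}): φ is false.
  x (successors {v}): φ is false.
  y (successors {u, w, y}): φ is false.
For instance, at y:
  At y: \Diamond s \lor (r \to q) is true, so \neg (\Diamond s \lor (r \to q)) is false.
    At y: \Diamond s is true, r \to q is false, so \Diamond s \lor (r \to q) is true.
      At y: \Diamond s requires s at some successor in {u, w, y}.
        s holds at u, so \Diamond s is true at y.

No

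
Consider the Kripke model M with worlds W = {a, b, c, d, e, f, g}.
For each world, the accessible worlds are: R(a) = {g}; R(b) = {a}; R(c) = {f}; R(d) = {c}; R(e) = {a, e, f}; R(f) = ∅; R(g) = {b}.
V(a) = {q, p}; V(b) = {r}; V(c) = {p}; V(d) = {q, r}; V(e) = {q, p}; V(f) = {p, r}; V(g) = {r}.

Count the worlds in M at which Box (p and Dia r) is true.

Recall that Box ψ holds at a world iff ψ holds at every accessible world, and Dia ψ holds iff ψ holds at some accessible world.
Let φ = Box (p and Dia r). Evaluate φ at each world:
  a (successors {g}): φ is false.
  b (successors {a}): φ is true.
  c (successors {f}): φ is false.
  d (successors {c}): φ is true.
  e (successors {a, e, f}): φ is false.
  f (successors ∅): φ is true.
  g (successors {b}): φ is false.
For instance, at e:
  At e: Box (p and Dia r) requires p and Dia r at every successor {a, e, f}.
    p and Dia r fails at f, so Box (p and Dia r) is false at e.
      At f: p is true, Dia r is false, so p and Dia r is false.
Satisfying worlds: {b, d, f}

3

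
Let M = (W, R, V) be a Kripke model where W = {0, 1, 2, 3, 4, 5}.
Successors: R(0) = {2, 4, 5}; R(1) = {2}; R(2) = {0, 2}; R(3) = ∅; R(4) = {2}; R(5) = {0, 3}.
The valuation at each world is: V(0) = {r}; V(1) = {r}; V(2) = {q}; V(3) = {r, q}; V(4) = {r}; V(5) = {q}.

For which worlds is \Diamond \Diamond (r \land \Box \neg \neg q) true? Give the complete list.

Let φ = \Diamond \Diamond (r \land \Box \neg \neg q). Evaluate φ at each world:
  0 (successors {2, 4, 5}): φ is true.
  1 (successors {2}): φ is false.
  2 (successors {0, 2}): φ is true.
  3 (successors ∅): φ is false.
  4 (successors {2}): φ is false.
  5 (successors {0, 3}): φ is true.
For instance, at 1:
  At 1: \Diamond \Diamond (r \land \Box \neg \neg q) requires \Diamond (r \land \Box \neg \neg q) at some successor in {2}.
    At 2: \Diamond (r \land \Box \neg \neg q) is false.
  So \Diamond \Diamond (r \land \Box \neg \neg q) is false at 1.
Satisfying worlds: {0, 2, 5}

0, 2, 5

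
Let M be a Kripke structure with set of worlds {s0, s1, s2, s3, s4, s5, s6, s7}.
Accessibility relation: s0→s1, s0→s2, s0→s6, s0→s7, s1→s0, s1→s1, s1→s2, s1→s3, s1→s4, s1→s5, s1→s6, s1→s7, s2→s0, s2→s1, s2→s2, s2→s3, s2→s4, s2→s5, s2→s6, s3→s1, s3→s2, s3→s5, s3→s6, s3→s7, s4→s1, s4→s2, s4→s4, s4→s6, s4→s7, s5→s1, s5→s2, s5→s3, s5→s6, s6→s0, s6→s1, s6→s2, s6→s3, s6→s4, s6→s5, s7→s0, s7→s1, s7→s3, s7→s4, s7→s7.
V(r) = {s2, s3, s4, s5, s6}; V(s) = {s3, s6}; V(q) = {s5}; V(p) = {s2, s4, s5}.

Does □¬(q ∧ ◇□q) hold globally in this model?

Let φ = □¬(q ∧ ◇□q). Evaluate φ at each world:
  s0 (successors {s1, s2, s6, s7}): φ is true.
  s1 (successors {s0, s1, s2, s3, s4, s5, s6, s7}): φ is true.
  s2 (successors {s0, s1, s2, s3, s4, s5, s6}): φ is true.
  s3 (successors {s1, s2, s5, s6, s7}): φ is true.
  s4 (successors {s1, s2, s4, s6, s7}): φ is true.
  s5 (successors {s1, s2, s3, s6}): φ is true.
  s6 (successors {s0, s1, s2, s3, s4, s5}): φ is true.
  s7 (successors {s0, s1, s3, s4, s7}): φ is true.
For instance, at s2:
  At s2: □¬(q ∧ ◇□q) requires ¬(q ∧ ◇□q) at every successor {s0, s1, s2, s3, s4, s5, s6}.
    At s0: ¬(q ∧ ◇□q) is true.
    At s1: ¬(q ∧ ◇□q) is true.
    At s2: ¬(q ∧ ◇□q) is true.
    At s3: ¬(q ∧ ◇□q) is true.
    At s4: ¬(q ∧ ◇□q) is true.
    At s5: ¬(q ∧ ◇□q) is true.
    At s6: ¬(q ∧ ◇□q) is true.
  So □¬(q ∧ ◇□q) is true at s2.

Yes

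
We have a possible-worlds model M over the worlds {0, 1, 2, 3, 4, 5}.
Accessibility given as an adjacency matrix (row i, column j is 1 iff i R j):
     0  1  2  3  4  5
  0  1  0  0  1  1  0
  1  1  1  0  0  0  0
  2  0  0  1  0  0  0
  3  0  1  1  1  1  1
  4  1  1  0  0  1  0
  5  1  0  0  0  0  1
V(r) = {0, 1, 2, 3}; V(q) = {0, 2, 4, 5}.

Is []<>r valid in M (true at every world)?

Yes

Let φ = []<>r. Evaluate φ at each world:
  0 (successors {0, 3, 4}): φ is true.
  1 (successors {0, 1}): φ is true.
  2 (successors {2}): φ is true.
  3 (successors {1, 2, 3, 4, 5}): φ is true.
  4 (successors {0, 1, 4}): φ is true.
  5 (successors {0, 5}): φ is true.
For instance, at 3:
  At 3: []<>r requires <>r at every successor {1, 2, 3, 4, 5}.
    At 1: <>r is true.
    At 2: <>r is true.
    At 3: <>r is true.
    At 4: <>r is true.
    At 5: <>r is true.
  So []<>r is true at 3.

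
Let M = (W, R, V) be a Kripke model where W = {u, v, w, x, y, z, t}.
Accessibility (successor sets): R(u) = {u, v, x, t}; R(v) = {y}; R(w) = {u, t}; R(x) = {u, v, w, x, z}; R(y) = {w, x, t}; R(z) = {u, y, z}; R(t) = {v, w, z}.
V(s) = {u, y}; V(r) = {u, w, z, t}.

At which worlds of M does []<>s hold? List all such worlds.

x, t

Let φ = []<>s. Evaluate φ at each world:
  u (successors {u, v, x, t}): φ is false.
  v (successors {y}): φ is false.
  w (successors {u, t}): φ is false.
  x (successors {u, v, w, x, z}): φ is true.
  y (successors {w, x, t}): φ is false.
  z (successors {u, y, z}): φ is false.
  t (successors {v, w, z}): φ is true.
For instance, at z:
  At z: []<>s requires <>s at every successor {u, y, z}.
    <>s fails at y, so []<>s is false at z.
      At y: <>s requires s at some successor in {w, x, t}.
        At w: s is false.
        At x: s is false.
        At t: s is false.
      So <>s is false at y.
Satisfying worlds: {x, t}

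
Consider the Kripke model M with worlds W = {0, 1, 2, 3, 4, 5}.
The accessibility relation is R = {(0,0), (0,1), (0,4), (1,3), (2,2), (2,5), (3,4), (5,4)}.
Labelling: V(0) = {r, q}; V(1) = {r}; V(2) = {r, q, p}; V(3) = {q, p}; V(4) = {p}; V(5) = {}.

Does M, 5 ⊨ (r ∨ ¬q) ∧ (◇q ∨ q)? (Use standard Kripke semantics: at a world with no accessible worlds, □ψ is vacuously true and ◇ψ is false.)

At 5: r ∨ ¬q is true, ◇q ∨ q is false, so (r ∨ ¬q) ∧ (◇q ∨ q) is false.
  At 5: ◇q is false, q is false, so ◇q ∨ q is false.
    At 5: ◇q requires q at some successor in {4}.
      At 4: q is false.
    So ◇q is false at 5.

No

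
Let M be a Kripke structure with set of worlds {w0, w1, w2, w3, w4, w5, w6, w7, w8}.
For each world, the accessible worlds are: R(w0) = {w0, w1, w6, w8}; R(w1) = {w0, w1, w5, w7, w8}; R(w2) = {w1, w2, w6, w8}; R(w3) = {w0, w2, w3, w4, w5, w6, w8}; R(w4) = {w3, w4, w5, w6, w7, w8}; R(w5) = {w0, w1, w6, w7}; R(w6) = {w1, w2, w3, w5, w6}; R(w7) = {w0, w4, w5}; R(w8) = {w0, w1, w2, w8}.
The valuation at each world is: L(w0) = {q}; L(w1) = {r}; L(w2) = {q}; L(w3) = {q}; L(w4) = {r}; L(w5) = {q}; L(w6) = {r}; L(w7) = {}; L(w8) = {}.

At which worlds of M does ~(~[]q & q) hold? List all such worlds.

w1, w4, w6, w7, w8

Let φ = ~(~[]q & q). Evaluate φ at each world:
  w0 (successors {w0, w1, w6, w8}): φ is false.
  w1 (successors {w0, w1, w5, w7, w8}): φ is true.
  w2 (successors {w1, w2, w6, w8}): φ is false.
  w3 (successors {w0, w2, w3, w4, w5, w6, w8}): φ is false.
  w4 (successors {w3, w4, w5, w6, w7, w8}): φ is true.
  w5 (successors {w0, w1, w6, w7}): φ is false.
  w6 (successors {w1, w2, w3, w5, w6}): φ is true.
  w7 (successors {w0, w4, w5}): φ is true.
  w8 (successors {w0, w1, w2, w8}): φ is true.
For instance, at w3:
  At w3: ~[]q & q is true, so ~(~[]q & q) is false.
    At w3: ~[]q is true, q is true, so ~[]q & q is true.
      At w3: []q is false, so ~[]q is true.
Satisfying worlds: {w1, w4, w6, w7, w8}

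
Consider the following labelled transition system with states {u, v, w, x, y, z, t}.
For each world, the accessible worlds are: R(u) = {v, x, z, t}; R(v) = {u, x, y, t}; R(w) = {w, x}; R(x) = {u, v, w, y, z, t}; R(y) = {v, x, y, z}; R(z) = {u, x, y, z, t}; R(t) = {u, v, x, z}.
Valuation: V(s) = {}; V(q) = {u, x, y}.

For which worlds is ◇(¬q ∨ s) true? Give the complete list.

u, v, w, x, y, z, t

Let φ = ◇(¬q ∨ s). Evaluate φ at each world:
  u (successors {v, x, z, t}): φ is true.
  v (successors {u, x, y, t}): φ is true.
  w (successors {w, x}): φ is true.
  x (successors {u, v, w, y, z, t}): φ is true.
  y (successors {v, x, y, z}): φ is true.
  z (successors {u, x, y, z, t}): φ is true.
  t (successors {u, v, x, z}): φ is true.
For instance, at t:
  At t: ◇(¬q ∨ s) requires ¬q ∨ s at some successor in {u, v, x, z}.
    ¬q ∨ s holds at v, so ◇(¬q ∨ s) is true at t.
Satisfying worlds: {u, v, w, x, y, z, t}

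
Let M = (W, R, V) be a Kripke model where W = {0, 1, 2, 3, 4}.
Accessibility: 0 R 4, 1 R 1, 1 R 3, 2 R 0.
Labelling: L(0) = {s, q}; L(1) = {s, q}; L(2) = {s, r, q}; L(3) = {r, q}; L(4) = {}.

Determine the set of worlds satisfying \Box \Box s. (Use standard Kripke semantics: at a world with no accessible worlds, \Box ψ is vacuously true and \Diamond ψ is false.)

0, 3, 4

Recall that \Box ψ holds at a world iff ψ holds at every accessible world, and \Diamond ψ holds iff ψ holds at some accessible world.
Let φ = \Box \Box s. Evaluate φ at each world:
  0 (successors {4}): φ is true.
  1 (successors {1, 3}): φ is false.
  2 (successors {0}): φ is false.
  3 (successors ∅): φ is true.
  4 (successors ∅): φ is true.
For instance, at 2:
  At 2: \Box \Box s requires \Box s at every successor {0}.
    \Box s fails at 0, so \Box \Box s is false at 2.
      At 0: \Box s requires s at every successor {4}.
        s fails at 4, so \Box s is false at 0.
Satisfying worlds: {0, 3, 4}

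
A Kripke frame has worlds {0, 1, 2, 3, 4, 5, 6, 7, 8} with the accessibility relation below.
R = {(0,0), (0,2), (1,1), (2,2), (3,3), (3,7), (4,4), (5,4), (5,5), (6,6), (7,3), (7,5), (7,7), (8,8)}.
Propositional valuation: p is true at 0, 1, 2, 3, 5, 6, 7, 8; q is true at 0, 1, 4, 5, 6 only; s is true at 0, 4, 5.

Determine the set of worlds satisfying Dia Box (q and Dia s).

4, 5, 7

Let φ = Dia Box (q and Dia s). Evaluate φ at each world:
  0 (successors {0, 2}): φ is false.
  1 (successors {1}): φ is false.
  2 (successors {2}): φ is false.
  3 (successors {3, 7}): φ is false.
  4 (successors {4}): φ is true.
  5 (successors {4, 5}): φ is true.
  6 (successors {6}): φ is false.
  7 (successors {3, 5, 7}): φ is true.
  8 (successors {8}): φ is false.
For instance, at 5:
  At 5: Dia Box (q and Dia s) requires Box (q and Dia s) at some successor in {4, 5}.
    Box (q and Dia s) holds at 4, so Dia Box (q and Dia s) is true at 5.
      At 4: Box (q and Dia s) requires q and Dia s at every successor {4}.
        At 4: q and Dia s is true.
      So Box (q and Dia s) is true at 4.
Satisfying worlds: {4, 5, 7}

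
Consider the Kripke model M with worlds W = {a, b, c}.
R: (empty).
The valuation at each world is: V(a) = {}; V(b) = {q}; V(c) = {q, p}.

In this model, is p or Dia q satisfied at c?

Yes

At c: p is true, Dia q is false, so p or Dia q is true.
  At c: no accessible worlds, so Dia q is false.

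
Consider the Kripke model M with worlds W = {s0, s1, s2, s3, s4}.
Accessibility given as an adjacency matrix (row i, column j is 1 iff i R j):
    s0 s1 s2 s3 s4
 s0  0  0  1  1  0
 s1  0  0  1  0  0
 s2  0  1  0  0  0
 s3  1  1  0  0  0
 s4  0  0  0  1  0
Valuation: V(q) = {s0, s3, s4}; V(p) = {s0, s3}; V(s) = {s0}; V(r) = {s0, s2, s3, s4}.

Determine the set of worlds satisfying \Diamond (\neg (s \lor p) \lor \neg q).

Let φ = \Diamond (\neg (s \lor p) \lor \neg q). Evaluate φ at each world:
  s0 (successors {s2, s3}): φ is true.
  s1 (successors {s2}): φ is true.
  s2 (successors {s1}): φ is true.
  s3 (successors {s0, s1}): φ is true.
  s4 (successors {s3}): φ is false.
For instance, at s0:
  At s0: \Diamond (\neg (s \lor p) \lor \neg q) requires \neg (s \lor p) \lor \neg q at some successor in {s2, s3}.
    \neg (s \lor p) \lor \neg q holds at s2, so \Diamond (\neg (s \lor p) \lor \neg q) is true at s0.
Satisfying worlds: {s0, s1, s2, s3}

s0, s1, s2, s3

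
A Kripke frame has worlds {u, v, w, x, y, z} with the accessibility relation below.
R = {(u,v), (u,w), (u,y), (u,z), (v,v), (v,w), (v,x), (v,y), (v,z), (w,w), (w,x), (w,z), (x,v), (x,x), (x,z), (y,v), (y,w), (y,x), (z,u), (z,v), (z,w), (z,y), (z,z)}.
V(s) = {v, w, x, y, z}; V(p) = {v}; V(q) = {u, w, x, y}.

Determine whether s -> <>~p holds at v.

At v: s is true, <>~p is true, so s -> <>~p is true.
  At v: <>~p requires ~p at some successor in {v, w, x, y, z}.
    ~p holds at w, so <>~p is true at v.

Yes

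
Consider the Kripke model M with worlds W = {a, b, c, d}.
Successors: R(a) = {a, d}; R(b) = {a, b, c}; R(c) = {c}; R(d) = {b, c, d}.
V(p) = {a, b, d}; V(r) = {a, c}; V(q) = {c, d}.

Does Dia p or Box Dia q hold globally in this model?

Let φ = Dia p or Box Dia q. Evaluate φ at each world:
  a (successors {a, d}): φ is true.
  b (successors {a, b, c}): φ is true.
  c (successors {c}): φ is true.
  d (successors {b, c, d}): φ is true.
For instance, at d:
  At d: Dia p is true, Box Dia q is true, so Dia p or Box Dia q is true.
    At d: Dia p requires p at some successor in {b, c, d}.
      p holds at b, so Dia p is true at d.
    At d: Box Dia q requires Dia q at every successor {b, c, d}.
      At b: Dia q is true.
      At c: Dia q is true.
      At d: Dia q is true.
    So Box Dia q is true at d.

Yes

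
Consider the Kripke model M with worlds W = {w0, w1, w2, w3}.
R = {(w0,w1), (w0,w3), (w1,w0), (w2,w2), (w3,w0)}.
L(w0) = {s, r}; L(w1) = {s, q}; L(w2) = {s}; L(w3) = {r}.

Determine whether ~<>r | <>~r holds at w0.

At w0: ~<>r is false, <>~r is true, so ~<>r | <>~r is true.
  At w0: <>r is true, so ~<>r is false.
    At w0: <>r requires r at some successor in {w1, w3}.
      r holds at w3, so <>r is true at w0.
  At w0: <>~r requires ~r at some successor in {w1, w3}.
    ~r holds at w1, so <>~r is true at w0.

Yes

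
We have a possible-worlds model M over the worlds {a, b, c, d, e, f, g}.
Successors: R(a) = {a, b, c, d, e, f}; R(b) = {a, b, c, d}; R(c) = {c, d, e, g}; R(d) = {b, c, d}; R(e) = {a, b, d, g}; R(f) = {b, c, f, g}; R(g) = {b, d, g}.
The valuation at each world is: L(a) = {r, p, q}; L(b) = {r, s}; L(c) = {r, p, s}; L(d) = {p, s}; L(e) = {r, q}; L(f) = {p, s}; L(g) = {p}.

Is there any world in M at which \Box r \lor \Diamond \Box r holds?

Let φ = \Box r \lor \Diamond \Box r. Evaluate φ at each world:
  a (successors {a, b, c, d, e, f}): φ is false.
  b (successors {a, b, c, d}): φ is false.
  c (successors {c, d, e, g}): φ is false.
  d (successors {b, c, d}): φ is false.
  e (successors {a, b, d, g}): φ is false.
  f (successors {b, c, f, g}): φ is false.
  g (successors {b, d, g}): φ is false.
For instance, at e:
  At e: \Box r is false, \Diamond \Box r is false, so \Box r \lor \Diamond \Box r is false.
    At e: \Box r requires r at every successor {a, b, d, g}.
      r fails at d, so \Box r is false at e.
    At e: \Diamond \Box r requires \Box r at some successor in {a, b, d, g}.
      At a: \Box r is false.
      At b: \Box r is false.
      At d: \Box r is false.
      At g: \Box r is false.
    So \Diamond \Box r is false at e.

No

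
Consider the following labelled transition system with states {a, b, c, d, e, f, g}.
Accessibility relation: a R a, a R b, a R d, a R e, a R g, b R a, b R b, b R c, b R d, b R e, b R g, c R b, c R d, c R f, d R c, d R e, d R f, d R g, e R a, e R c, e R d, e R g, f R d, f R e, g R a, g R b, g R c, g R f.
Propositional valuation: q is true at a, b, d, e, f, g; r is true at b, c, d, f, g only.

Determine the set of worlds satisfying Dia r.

a, b, c, d, e, f, g

Let φ = Dia r. Evaluate φ at each world:
  a (successors {a, b, d, e, g}): φ is true.
  b (successors {a, b, c, d, e, g}): φ is true.
  c (successors {b, d, f}): φ is true.
  d (successors {c, e, f, g}): φ is true.
  e (successors {a, c, d, g}): φ is true.
  f (successors {d, e}): φ is true.
  g (successors {a, b, c, f}): φ is true.
For instance, at f:
  At f: Dia r requires r at some successor in {d, e}.
    r holds at d, so Dia r is true at f.
Satisfying worlds: {a, b, c, d, e, f, g}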